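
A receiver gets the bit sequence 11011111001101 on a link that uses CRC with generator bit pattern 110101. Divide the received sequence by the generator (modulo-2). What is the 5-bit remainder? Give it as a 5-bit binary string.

00000

Modulo-2 division of 11011111001101 by 110101:
  pos 0: 110111 XOR 110101 = 000010
  pos 4: 101100 XOR 110101 = 011001
  pos 5: 110011 XOR 110101 = 000110
  pos 8: 110101 XOR 110101 = 000000
Remainder = 00000 (zero — the frame passes the CRC check).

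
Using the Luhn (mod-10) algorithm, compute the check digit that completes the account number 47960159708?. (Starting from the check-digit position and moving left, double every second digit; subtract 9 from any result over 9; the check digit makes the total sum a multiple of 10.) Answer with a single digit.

Partial digits right→left: 8 0 7 9 5 1 0 6 9 7 4
Double every second digit counting from the check-digit position (so the 1st, 3rd, 5th, ... of the partial from the right).
  doubled (with −9 where >9): 7 5 1 0 9 8 → sum 30
  kept as-is: 0 9 1 6 7 → sum 23
Total = 30 + 23 = 53.
Check digit = (10 − (53 mod 10)) mod 10 = 7.

7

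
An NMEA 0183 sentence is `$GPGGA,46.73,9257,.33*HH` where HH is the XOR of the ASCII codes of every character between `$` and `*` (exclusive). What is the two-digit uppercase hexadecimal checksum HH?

XOR the ASCII codes of the payload characters:
  'G' = 0x47 → acc = 0x47
  'P' = 0x50 → acc = 0x17
  'G' = 0x47 → acc = 0x50
  'G' = 0x47 → acc = 0x17
  'A' = 0x41 → acc = 0x56
  ',' = 0x2C → acc = 0x7A
  '4' = 0x34 → acc = 0x4E
  '6' = 0x36 → acc = 0x78
  '.' = 0x2E → acc = 0x56
  '7' = 0x37 → acc = 0x61
  '3' = 0x33 → acc = 0x52
  ',' = 0x2C → acc = 0x7E
  '9' = 0x39 → acc = 0x47
  '2' = 0x32 → acc = 0x75
  '5' = 0x35 → acc = 0x40
  '7' = 0x37 → acc = 0x77
  ',' = 0x2C → acc = 0x5B
  '.' = 0x2E → acc = 0x75
  '3' = 0x33 → acc = 0x46
  '3' = 0x33 → acc = 0x75
Checksum = 0x75.

75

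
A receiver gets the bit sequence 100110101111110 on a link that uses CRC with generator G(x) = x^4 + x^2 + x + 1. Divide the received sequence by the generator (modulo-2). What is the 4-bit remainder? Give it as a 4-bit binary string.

Modulo-2 division of 100110101111110 by 10111:
  pos 0: 10011 XOR 10111 = 00100
  pos 2: 10001 XOR 10111 = 00110
  pos 4: 11001 XOR 10111 = 01110
  pos 5: 11101 XOR 10111 = 01010
  pos 6: 10101 XOR 10111 = 00010
  pos 9: 10111 XOR 10111 = 00000
Remainder = 0000 (zero — the frame passes the CRC check).

0000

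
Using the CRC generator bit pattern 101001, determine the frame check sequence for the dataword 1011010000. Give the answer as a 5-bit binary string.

01111

Append 5 zeros: 101101000000000. Divide by 101001 (XOR where the leading bit is 1):
  pos 0: 101101 XOR 101001 = 000100
  pos 3: 100000 XOR 101001 = 001001
  pos 5: 100100 XOR 101001 = 001101
  pos 7: 110100 XOR 101001 = 011101
  pos 8: 111010 XOR 101001 = 010011
  pos 9: 100110 XOR 101001 = 001111
Remainder (last 5 bits) = 01111. This is the CRC / FCS.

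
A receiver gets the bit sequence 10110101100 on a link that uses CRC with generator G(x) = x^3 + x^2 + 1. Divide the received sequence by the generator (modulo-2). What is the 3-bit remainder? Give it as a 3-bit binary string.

Modulo-2 division of 10110101100 by 1101:
  pos 0: 1011 XOR 1101 = 0110
  pos 1: 1100 XOR 1101 = 0001
  pos 4: 1101 XOR 1101 = 0000
Remainder = 100 (nonzero — an error is detected).

100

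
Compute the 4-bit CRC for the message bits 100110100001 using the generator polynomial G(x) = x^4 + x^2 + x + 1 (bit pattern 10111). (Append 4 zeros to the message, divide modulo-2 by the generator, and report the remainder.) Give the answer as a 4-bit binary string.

Append 4 zeros: 1001101000010000. Divide by 10111 (XOR where the leading bit is 1):
  pos 0: 10011 XOR 10111 = 00100
  pos 2: 10001 XOR 10111 = 00110
  pos 4: 11000 XOR 10111 = 01111
  pos 5: 11110 XOR 10111 = 01001
  pos 6: 10010 XOR 10111 = 00101
  pos 8: 10110 XOR 10111 = 00001
Remainder (last 4 bits) = 1000. This is the CRC / FCS.

1000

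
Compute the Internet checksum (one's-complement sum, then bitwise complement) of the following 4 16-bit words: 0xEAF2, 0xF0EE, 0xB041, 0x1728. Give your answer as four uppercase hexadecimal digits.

5CB4

One's-complement addition (fold any carry out of bit 15 back into bit 0):
  0xEAF2 + 0xF0EE = 0x1DBE0 → wrap carry → 0xDBE1
  0xDBE1 + 0xB041 = 0x18C22 → wrap carry → 0x8C23
  0x8C23 + 0x1728 = 0x0A34B
One's-complement sum = 0xA34B.
Checksum = ~0xA34B & 0xFFFF = 0x5CB4.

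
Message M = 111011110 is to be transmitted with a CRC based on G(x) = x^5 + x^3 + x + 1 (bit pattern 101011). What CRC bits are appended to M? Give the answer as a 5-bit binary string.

Append 5 zeros: 11101111000000. Divide by 101011 (XOR where the leading bit is 1):
  pos 0: 111011 XOR 101011 = 010000
  pos 1: 100001 XOR 101011 = 001010
  pos 3: 101010 XOR 101011 = 000001
  pos 8: 100000 XOR 101011 = 001011
Remainder (last 5 bits) = 01011. This is the CRC / FCS.

01011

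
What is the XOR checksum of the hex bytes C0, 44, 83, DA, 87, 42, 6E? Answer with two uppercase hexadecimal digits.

XOR the bytes together:
  start with 0xC0
  0xC0 ⊕ 0x44 = 0x84
  0x84 ⊕ 0x83 = 0x07
  0x07 ⊕ 0xDA = 0xDD
  0xDD ⊕ 0x87 = 0x5A
  0x5A ⊕ 0x42 = 0x18
  0x18 ⊕ 0x6E = 0x76

76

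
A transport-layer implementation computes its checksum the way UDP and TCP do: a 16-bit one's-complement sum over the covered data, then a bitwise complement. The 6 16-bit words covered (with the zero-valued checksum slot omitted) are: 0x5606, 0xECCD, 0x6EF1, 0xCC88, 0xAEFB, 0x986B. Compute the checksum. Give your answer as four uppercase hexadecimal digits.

3A4A

One's-complement addition (fold any carry out of bit 15 back into bit 0):
  0x5606 + 0xECCD = 0x142D3 → wrap carry → 0x42D4
  0x42D4 + 0x6EF1 = 0x0B1C5
  0xB1C5 + 0xCC88 = 0x17E4D → wrap carry → 0x7E4E
  0x7E4E + 0xAEFB = 0x12D49 → wrap carry → 0x2D4A
  0x2D4A + 0x986B = 0x0C5B5
One's-complement sum = 0xC5B5.
Checksum = ~0xC5B5 & 0xFFFF = 0x3A4A.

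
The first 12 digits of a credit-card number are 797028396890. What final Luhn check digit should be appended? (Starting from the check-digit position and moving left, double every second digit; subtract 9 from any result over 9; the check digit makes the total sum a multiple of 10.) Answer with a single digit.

Partial digits right→left: 0 9 8 6 9 3 8 2 0 7 9 7
Double every second digit counting from the check-digit position (so the 1st, 3rd, 5th, ... of the partial from the right).
  doubled (with −9 where >9): 0 7 9 7 0 9 → sum 32
  kept as-is: 9 6 3 2 7 7 → sum 34
Total = 32 + 34 = 66.
Check digit = (10 − (66 mod 10)) mod 10 = 4.

4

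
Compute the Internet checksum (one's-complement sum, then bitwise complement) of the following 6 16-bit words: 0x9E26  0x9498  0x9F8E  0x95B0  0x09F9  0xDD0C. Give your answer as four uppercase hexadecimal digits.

B0FB

One's-complement addition (fold any carry out of bit 15 back into bit 0):
  0x9E26 + 0x9498 = 0x132BE → wrap carry → 0x32BF
  0x32BF + 0x9F8E = 0x0D24D
  0xD24D + 0x95B0 = 0x167FD → wrap carry → 0x67FE
  0x67FE + 0x09F9 = 0x071F7
  0x71F7 + 0xDD0C = 0x14F03 → wrap carry → 0x4F04
One's-complement sum = 0x4F04.
Checksum = ~0x4F04 & 0xFFFF = 0xB0FB.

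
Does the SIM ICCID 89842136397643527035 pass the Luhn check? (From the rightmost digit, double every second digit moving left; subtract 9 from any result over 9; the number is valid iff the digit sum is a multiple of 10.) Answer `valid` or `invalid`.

From the right, keep odd positions and double even positions (subtract 9 from any doubled value over 9):
  doubled (positions 2,4,...): 6 5 1 8 5 6 6 4 7 7 → sum 55
  kept (positions 1,3,...): 5 0 2 3 6 9 6 1 4 9 → sum 45
Total = 100.
100 mod 10 = 0, so the number is valid.

valid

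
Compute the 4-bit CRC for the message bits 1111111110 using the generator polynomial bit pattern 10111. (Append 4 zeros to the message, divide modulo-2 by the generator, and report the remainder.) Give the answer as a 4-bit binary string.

Append 4 zeros: 11111111100000. Divide by 10111 (XOR where the leading bit is 1):
  pos 0: 11111 XOR 10111 = 01000
  pos 1: 10001 XOR 10111 = 00110
  pos 3: 11011 XOR 10111 = 01100
  pos 4: 11001 XOR 10111 = 01110
  pos 5: 11100 XOR 10111 = 01011
  pos 6: 10110 XOR 10111 = 00001
Remainder (last 4 bits) = 1000. This is the CRC / FCS.

1000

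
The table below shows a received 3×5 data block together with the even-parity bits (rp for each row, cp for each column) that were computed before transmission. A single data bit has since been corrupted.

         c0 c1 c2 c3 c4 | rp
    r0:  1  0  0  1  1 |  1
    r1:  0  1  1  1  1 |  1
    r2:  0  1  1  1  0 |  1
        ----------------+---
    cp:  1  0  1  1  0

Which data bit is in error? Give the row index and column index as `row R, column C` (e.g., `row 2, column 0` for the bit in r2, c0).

Recompute each row's even parity and compare to rp:
  r0: data parity 1, sent rp 1 → ok
  r1: data parity 0, sent rp 1 → mismatch
  r2: data parity 1, sent rp 1 → ok
Recompute each column's even parity and compare to cp:
  c0: data parity 1, sent cp 1 → ok
  c1: data parity 0, sent cp 0 → ok
  c2: data parity 0, sent cp 1 → mismatch
  c3: data parity 1, sent cp 1 → ok
  c4: data parity 0, sent cp 0 → ok
Exactly one row (r1) and one column (c2) fail → the flipped bit is at their intersection.

row 1, column 2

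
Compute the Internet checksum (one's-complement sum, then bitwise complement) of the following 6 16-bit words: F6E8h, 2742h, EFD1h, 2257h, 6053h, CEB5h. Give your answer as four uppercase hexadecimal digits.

A0A2

One's-complement addition (fold any carry out of bit 15 back into bit 0):
  0xF6E8 + 0x2742 = 0x11E2A → wrap carry → 0x1E2B
  0x1E2B + 0xEFD1 = 0x10DFC → wrap carry → 0x0DFD
  0x0DFD + 0x2257 = 0x03054
  0x3054 + 0x6053 = 0x090A7
  0x90A7 + 0xCEB5 = 0x15F5C → wrap carry → 0x5F5D
One's-complement sum = 0x5F5D.
Checksum = ~0x5F5D & 0xFFFF = 0xA0A2.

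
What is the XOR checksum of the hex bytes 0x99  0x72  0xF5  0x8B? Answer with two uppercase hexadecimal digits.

XOR the bytes together:
  start with 0x99
  0x99 ⊕ 0x72 = 0xEB
  0xEB ⊕ 0xF5 = 0x1E
  0x1E ⊕ 0x8B = 0x95

95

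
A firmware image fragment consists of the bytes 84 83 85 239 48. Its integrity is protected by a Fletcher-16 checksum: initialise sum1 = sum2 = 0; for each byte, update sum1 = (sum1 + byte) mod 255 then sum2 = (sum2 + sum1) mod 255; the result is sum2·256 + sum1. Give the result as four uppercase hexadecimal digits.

Running sums (mod 255):
  after byte 0 (84): sum1=84, sum2=84
  after byte 1 (83): sum1=167, sum2=251
  after byte 2 (85): sum1=252, sum2=248
  after byte 3 (239): sum1=236, sum2=229
  after byte 4 (48): sum1=29, sum2=3
Checksum = sum2·256 + sum1 = 3·256 + 29 = 797 = 0x031D.

031D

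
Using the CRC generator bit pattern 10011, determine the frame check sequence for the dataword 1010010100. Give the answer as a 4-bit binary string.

1010

Append 4 zeros: 10100101000000. Divide by 10011 (XOR where the leading bit is 1):
  pos 0: 10100 XOR 10011 = 00111
  pos 2: 11110 XOR 10011 = 01101
  pos 3: 11011 XOR 10011 = 01000
  pos 4: 10000 XOR 10011 = 00011
  pos 7: 11000 XOR 10011 = 01011
  pos 8: 10110 XOR 10011 = 00101
Remainder (last 4 bits) = 1010. This is the CRC / FCS.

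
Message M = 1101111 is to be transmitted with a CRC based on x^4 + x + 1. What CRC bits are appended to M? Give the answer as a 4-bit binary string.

1111

Append 4 zeros: 11011110000. Divide by 10011 (XOR where the leading bit is 1):
  pos 0: 11011 XOR 10011 = 01000
  pos 1: 10001 XOR 10011 = 00010
  pos 4: 10100 XOR 10011 = 00111
  pos 6: 11100 XOR 10011 = 01111
Remainder (last 4 bits) = 1111. This is the CRC / FCS.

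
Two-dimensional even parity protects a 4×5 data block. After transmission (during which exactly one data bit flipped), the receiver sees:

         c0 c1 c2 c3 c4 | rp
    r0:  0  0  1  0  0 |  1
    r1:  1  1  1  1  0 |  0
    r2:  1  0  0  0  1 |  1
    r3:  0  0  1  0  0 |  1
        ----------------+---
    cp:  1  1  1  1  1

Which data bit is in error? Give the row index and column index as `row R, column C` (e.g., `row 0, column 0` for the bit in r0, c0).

Recompute each row's even parity and compare to rp:
  r0: data parity 1, sent rp 1 → ok
  r1: data parity 0, sent rp 0 → ok
  r2: data parity 0, sent rp 1 → mismatch
  r3: data parity 1, sent rp 1 → ok
Recompute each column's even parity and compare to cp:
  c0: data parity 0, sent cp 1 → mismatch
  c1: data parity 1, sent cp 1 → ok
  c2: data parity 1, sent cp 1 → ok
  c3: data parity 1, sent cp 1 → ok
  c4: data parity 1, sent cp 1 → ok
Exactly one row (r2) and one column (c0) fail → the flipped bit is at their intersection.

row 2, column 0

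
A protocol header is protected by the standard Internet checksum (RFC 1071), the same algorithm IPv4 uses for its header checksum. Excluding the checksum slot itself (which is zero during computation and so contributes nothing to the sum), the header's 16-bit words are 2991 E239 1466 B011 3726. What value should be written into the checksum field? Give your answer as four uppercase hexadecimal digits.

F896

One's-complement addition (fold any carry out of bit 15 back into bit 0):
  0x2991 + 0xE239 = 0x10BCA → wrap carry → 0x0BCB
  0x0BCB + 0x1466 = 0x02031
  0x2031 + 0xB011 = 0x0D042
  0xD042 + 0x3726 = 0x10768 → wrap carry → 0x0769
One's-complement sum = 0x0769.
Checksum = ~0x0769 & 0xFFFF = 0xF896.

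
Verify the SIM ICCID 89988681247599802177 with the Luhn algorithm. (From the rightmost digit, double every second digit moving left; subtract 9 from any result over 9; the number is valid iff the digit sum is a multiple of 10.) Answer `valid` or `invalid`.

From the right, keep odd positions and double even positions (subtract 9 from any doubled value over 9):
  doubled (positions 2,4,...): 5 4 7 9 5 4 7 7 9 7 → sum 64
  kept (positions 1,3,...): 7 1 0 9 5 4 1 6 8 9 → sum 50
Total = 114.
114 mod 10 = 4, so the number is invalid.

invalid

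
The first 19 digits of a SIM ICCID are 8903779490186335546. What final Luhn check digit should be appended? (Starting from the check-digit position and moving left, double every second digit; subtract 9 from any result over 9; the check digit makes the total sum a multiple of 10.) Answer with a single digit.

Partial digits right→left: 6 4 5 5 3 3 6 8 1 0 9 4 9 7 7 3 0 9 8
Double every second digit counting from the check-digit position (so the 1st, 3rd, 5th, ... of the partial from the right).
  doubled (with −9 where >9): 3 1 6 3 2 9 9 5 0 7 → sum 45
  kept as-is: 4 5 3 8 0 4 7 3 9 → sum 43
Total = 45 + 43 = 88.
Check digit = (10 − (88 mod 10)) mod 10 = 2.

2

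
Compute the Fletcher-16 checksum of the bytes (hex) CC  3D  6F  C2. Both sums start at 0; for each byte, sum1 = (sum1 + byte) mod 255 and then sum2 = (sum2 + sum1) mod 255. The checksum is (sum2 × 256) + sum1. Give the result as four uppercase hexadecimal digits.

Running sums (mod 255):
  after byte 0 (CC): sum1=204, sum2=204
  after byte 1 (3D): sum1=10, sum2=214
  after byte 2 (6F): sum1=121, sum2=80
  after byte 3 (C2): sum1=60, sum2=140
Checksum = sum2·256 + sum1 = 140·256 + 60 = 35900 = 0x8C3C.

8C3C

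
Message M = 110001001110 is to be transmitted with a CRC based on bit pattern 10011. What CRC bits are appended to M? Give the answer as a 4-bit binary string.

1110

Append 4 zeros: 1100010011100000. Divide by 10011 (XOR where the leading bit is 1):
  pos 0: 11000 XOR 10011 = 01011
  pos 1: 10111 XOR 10011 = 00100
  pos 3: 10000 XOR 10011 = 00011
  pos 6: 11111 XOR 10011 = 01100
  pos 7: 11000 XOR 10011 = 01011
  pos 8: 10110 XOR 10011 = 00101
  pos 10: 10100 XOR 10011 = 00111
Remainder (last 4 bits) = 1110. This is the CRC / FCS.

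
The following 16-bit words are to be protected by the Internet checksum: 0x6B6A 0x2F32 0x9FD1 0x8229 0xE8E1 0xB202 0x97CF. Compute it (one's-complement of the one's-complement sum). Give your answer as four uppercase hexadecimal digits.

10B4

One's-complement addition (fold any carry out of bit 15 back into bit 0):
  0x6B6A + 0x2F32 = 0x09A9C
  0x9A9C + 0x9FD1 = 0x13A6D → wrap carry → 0x3A6E
  0x3A6E + 0x8229 = 0x0BC97
  0xBC97 + 0xE8E1 = 0x1A578 → wrap carry → 0xA579
  0xA579 + 0xB202 = 0x1577B → wrap carry → 0x577C
  0x577C + 0x97CF = 0x0EF4B
One's-complement sum = 0xEF4B.
Checksum = ~0xEF4B & 0xFFFF = 0x10B4.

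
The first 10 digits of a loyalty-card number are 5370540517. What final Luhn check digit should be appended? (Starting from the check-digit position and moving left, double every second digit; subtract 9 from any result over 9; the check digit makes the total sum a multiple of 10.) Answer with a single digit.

Partial digits right→left: 7 1 5 0 4 5 0 7 3 5
Double every second digit counting from the check-digit position (so the 1st, 3rd, 5th, ... of the partial from the right).
  doubled (with −9 where >9): 5 1 8 0 6 → sum 20
  kept as-is: 1 0 5 7 5 → sum 18
Total = 20 + 18 = 38.
Check digit = (10 − (38 mod 10)) mod 10 = 2.

2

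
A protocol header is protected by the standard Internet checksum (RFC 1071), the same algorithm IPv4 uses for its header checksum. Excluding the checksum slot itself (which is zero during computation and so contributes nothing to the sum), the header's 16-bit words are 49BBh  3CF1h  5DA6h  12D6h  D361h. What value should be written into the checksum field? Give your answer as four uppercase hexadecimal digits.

One's-complement addition (fold any carry out of bit 15 back into bit 0):
  0x49BB + 0x3CF1 = 0x086AC
  0x86AC + 0x5DA6 = 0x0E452
  0xE452 + 0x12D6 = 0x0F728
  0xF728 + 0xD361 = 0x1CA89 → wrap carry → 0xCA8A
One's-complement sum = 0xCA8A.
Checksum = ~0xCA8A & 0xFFFF = 0x3575.

3575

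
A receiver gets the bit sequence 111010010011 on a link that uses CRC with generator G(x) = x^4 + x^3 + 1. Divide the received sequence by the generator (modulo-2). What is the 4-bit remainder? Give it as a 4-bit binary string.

1111

Modulo-2 division of 111010010011 by 11001:
  pos 0: 11101 XOR 11001 = 00100
  pos 2: 10000 XOR 11001 = 01001
  pos 3: 10011 XOR 11001 = 01010
  pos 4: 10100 XOR 11001 = 01101
  pos 5: 11010 XOR 11001 = 00011
Remainder = 1111 (nonzero — an error is detected).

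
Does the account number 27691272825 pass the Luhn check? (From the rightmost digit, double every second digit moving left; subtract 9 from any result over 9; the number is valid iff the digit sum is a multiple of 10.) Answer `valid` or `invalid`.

From the right, keep odd positions and double even positions (subtract 9 from any doubled value over 9):
  doubled (positions 2,4,...): 4 4 4 9 5 → sum 26
  kept (positions 1,3,...): 5 8 7 1 6 2 → sum 29
Total = 55.
55 mod 10 = 5, so the number is invalid.

invalid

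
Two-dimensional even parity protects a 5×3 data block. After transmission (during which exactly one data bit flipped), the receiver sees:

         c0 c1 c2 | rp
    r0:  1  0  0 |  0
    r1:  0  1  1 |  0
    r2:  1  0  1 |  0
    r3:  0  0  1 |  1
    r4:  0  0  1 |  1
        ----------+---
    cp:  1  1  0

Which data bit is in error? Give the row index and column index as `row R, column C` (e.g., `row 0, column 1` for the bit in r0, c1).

row 0, column 0

Recompute each row's even parity and compare to rp:
  r0: data parity 1, sent rp 0 → mismatch
  r1: data parity 0, sent rp 0 → ok
  r2: data parity 0, sent rp 0 → ok
  r3: data parity 1, sent rp 1 → ok
  r4: data parity 1, sent rp 1 → ok
Recompute each column's even parity and compare to cp:
  c0: data parity 0, sent cp 1 → mismatch
  c1: data parity 1, sent cp 1 → ok
  c2: data parity 0, sent cp 0 → ok
Exactly one row (r0) and one column (c0) fail → the flipped bit is at their intersection.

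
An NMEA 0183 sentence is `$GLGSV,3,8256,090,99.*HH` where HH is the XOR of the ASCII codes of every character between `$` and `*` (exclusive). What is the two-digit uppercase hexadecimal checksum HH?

XOR the ASCII codes of the payload characters:
  'G' = 0x47 → acc = 0x47
  'L' = 0x4C → acc = 0x0B
  'G' = 0x47 → acc = 0x4C
  'S' = 0x53 → acc = 0x1F
  'V' = 0x56 → acc = 0x49
  ',' = 0x2C → acc = 0x65
  '3' = 0x33 → acc = 0x56
  ',' = 0x2C → acc = 0x7A
  '8' = 0x38 → acc = 0x42
  '2' = 0x32 → acc = 0x70
  '5' = 0x35 → acc = 0x45
  '6' = 0x36 → acc = 0x73
  ',' = 0x2C → acc = 0x5F
  '0' = 0x30 → acc = 0x6F
  '9' = 0x39 → acc = 0x56
  '0' = 0x30 → acc = 0x66
  ',' = 0x2C → acc = 0x4A
  '9' = 0x39 → acc = 0x73
  '9' = 0x39 → acc = 0x4A
  '.' = 0x2E → acc = 0x64
Checksum = 0x64.

64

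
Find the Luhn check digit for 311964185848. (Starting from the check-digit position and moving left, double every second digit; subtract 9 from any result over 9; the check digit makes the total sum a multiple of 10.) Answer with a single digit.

Partial digits right→left: 8 4 8 5 8 1 4 6 9 1 1 3
Double every second digit counting from the check-digit position (so the 1st, 3rd, 5th, ... of the partial from the right).
  doubled (with −9 where >9): 7 7 7 8 9 2 → sum 40
  kept as-is: 4 5 1 6 1 3 → sum 20
Total = 40 + 20 = 60.
Check digit = (10 − (60 mod 10)) mod 10 = 0.

0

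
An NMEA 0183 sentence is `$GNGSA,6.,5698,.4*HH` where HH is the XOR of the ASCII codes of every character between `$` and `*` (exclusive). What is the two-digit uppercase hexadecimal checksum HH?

70

XOR the ASCII codes of the payload characters:
  'G' = 0x47 → acc = 0x47
  'N' = 0x4E → acc = 0x09
  'G' = 0x47 → acc = 0x4E
  'S' = 0x53 → acc = 0x1D
  'A' = 0x41 → acc = 0x5C
  ',' = 0x2C → acc = 0x70
  '6' = 0x36 → acc = 0x46
  '.' = 0x2E → acc = 0x68
  ',' = 0x2C → acc = 0x44
  '5' = 0x35 → acc = 0x71
  '6' = 0x36 → acc = 0x47
  '9' = 0x39 → acc = 0x7E
  '8' = 0x38 → acc = 0x46
  ',' = 0x2C → acc = 0x6A
  '.' = 0x2E → acc = 0x44
  '4' = 0x34 → acc = 0x70
Checksum = 0x70.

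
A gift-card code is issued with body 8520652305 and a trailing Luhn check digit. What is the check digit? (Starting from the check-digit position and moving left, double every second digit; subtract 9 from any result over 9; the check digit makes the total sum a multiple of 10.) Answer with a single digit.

Partial digits right→left: 5 0 3 2 5 6 0 2 5 8
Double every second digit counting from the check-digit position (so the 1st, 3rd, 5th, ... of the partial from the right).
  doubled (with −9 where >9): 1 6 1 0 1 → sum 9
  kept as-is: 0 2 6 2 8 → sum 18
Total = 9 + 18 = 27.
Check digit = (10 − (27 mod 10)) mod 10 = 3.

3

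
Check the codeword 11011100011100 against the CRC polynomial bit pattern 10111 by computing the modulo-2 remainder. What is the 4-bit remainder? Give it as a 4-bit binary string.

Modulo-2 division of 11011100011100 by 10111:
  pos 0: 11011 XOR 10111 = 01100
  pos 1: 11001 XOR 10111 = 01110
  pos 2: 11100 XOR 10111 = 01011
  pos 3: 10110 XOR 10111 = 00001
  pos 7: 10111 XOR 10111 = 00000
Remainder = 0000 (zero — the frame passes the CRC check).

0000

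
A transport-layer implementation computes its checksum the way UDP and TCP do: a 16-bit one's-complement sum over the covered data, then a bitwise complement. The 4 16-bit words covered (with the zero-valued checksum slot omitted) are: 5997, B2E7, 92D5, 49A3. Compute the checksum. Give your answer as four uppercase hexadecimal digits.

1708

One's-complement addition (fold any carry out of bit 15 back into bit 0):
  0x5997 + 0xB2E7 = 0x10C7E → wrap carry → 0x0C7F
  0x0C7F + 0x92D5 = 0x09F54
  0x9F54 + 0x49A3 = 0x0E8F7
One's-complement sum = 0xE8F7.
Checksum = ~0xE8F7 & 0xFFFF = 0x1708.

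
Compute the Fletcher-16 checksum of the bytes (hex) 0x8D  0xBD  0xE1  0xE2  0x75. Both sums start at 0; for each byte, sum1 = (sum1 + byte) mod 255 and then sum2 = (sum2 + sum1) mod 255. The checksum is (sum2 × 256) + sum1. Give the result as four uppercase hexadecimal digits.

Running sums (mod 255):
  after byte 0 (0x8D): sum1=141, sum2=141
  after byte 1 (0xBD): sum1=75, sum2=216
  after byte 2 (0xE1): sum1=45, sum2=6
  after byte 3 (0xE2): sum1=16, sum2=22
  after byte 4 (0x75): sum1=133, sum2=155
Checksum = sum2·256 + sum1 = 155·256 + 133 = 39813 = 0x9B85.

9B85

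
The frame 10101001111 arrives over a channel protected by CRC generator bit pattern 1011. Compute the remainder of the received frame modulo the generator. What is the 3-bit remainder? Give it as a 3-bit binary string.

Modulo-2 division of 10101001111 by 1011:
  pos 0: 1010 XOR 1011 = 0001
  pos 3: 1100 XOR 1011 = 0111
  pos 4: 1111 XOR 1011 = 0100
  pos 5: 1001 XOR 1011 = 0010
  pos 7: 1011 XOR 1011 = 0000
Remainder = 000 (zero — the frame passes the CRC check).

000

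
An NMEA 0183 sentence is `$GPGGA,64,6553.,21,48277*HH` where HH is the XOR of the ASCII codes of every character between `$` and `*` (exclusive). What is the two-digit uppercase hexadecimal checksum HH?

XOR the ASCII codes of the payload characters:
  'G' = 0x47 → acc = 0x47
  'P' = 0x50 → acc = 0x17
  'G' = 0x47 → acc = 0x50
  'G' = 0x47 → acc = 0x17
  'A' = 0x41 → acc = 0x56
  ',' = 0x2C → acc = 0x7A
  '6' = 0x36 → acc = 0x4C
  '4' = 0x34 → acc = 0x78
  ',' = 0x2C → acc = 0x54
  '6' = 0x36 → acc = 0x62
  '5' = 0x35 → acc = 0x57
  '5' = 0x35 → acc = 0x62
  '3' = 0x33 → acc = 0x51
  '.' = 0x2E → acc = 0x7F
  ',' = 0x2C → acc = 0x53
  '2' = 0x32 → acc = 0x61
  '1' = 0x31 → acc = 0x50
  ',' = 0x2C → acc = 0x7C
  '4' = 0x34 → acc = 0x48
  '8' = 0x38 → acc = 0x70
  '2' = 0x32 → acc = 0x42
  '7' = 0x37 → acc = 0x75
  '7' = 0x37 → acc = 0x42
Checksum = 0x42.

42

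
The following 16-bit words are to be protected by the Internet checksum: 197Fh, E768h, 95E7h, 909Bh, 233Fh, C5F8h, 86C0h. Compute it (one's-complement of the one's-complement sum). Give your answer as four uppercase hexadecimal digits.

689C

One's-complement addition (fold any carry out of bit 15 back into bit 0):
  0x197F + 0xE768 = 0x100E7 → wrap carry → 0x00E8
  0x00E8 + 0x95E7 = 0x096CF
  0x96CF + 0x909B = 0x1276A → wrap carry → 0x276B
  0x276B + 0x233F = 0x04AAA
  0x4AAA + 0xC5F8 = 0x110A2 → wrap carry → 0x10A3
  0x10A3 + 0x86C0 = 0x09763
One's-complement sum = 0x9763.
Checksum = ~0x9763 & 0xFFFF = 0x689C.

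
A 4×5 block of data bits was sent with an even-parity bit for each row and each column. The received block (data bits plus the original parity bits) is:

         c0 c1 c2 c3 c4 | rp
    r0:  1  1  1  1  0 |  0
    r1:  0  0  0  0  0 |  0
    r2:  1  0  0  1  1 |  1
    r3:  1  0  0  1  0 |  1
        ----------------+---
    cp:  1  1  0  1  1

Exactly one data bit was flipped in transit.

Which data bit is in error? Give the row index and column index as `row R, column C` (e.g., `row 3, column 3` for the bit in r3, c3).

row 3, column 2

Recompute each row's even parity and compare to rp:
  r0: data parity 0, sent rp 0 → ok
  r1: data parity 0, sent rp 0 → ok
  r2: data parity 1, sent rp 1 → ok
  r3: data parity 0, sent rp 1 → mismatch
Recompute each column's even parity and compare to cp:
  c0: data parity 1, sent cp 1 → ok
  c1: data parity 1, sent cp 1 → ok
  c2: data parity 1, sent cp 0 → mismatch
  c3: data parity 1, sent cp 1 → ok
  c4: data parity 1, sent cp 1 → ok
Exactly one row (r3) and one column (c2) fail → the flipped bit is at their intersection.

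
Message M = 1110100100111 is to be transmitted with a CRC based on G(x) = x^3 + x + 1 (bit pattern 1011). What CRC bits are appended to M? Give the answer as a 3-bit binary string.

Append 3 zeros: 1110100100111000. Divide by 1011 (XOR where the leading bit is 1):
  pos 0: 1110 XOR 1011 = 0101
  pos 1: 1011 XOR 1011 = 0000
  pos 7: 1001 XOR 1011 = 0010
  pos 9: 1011 XOR 1011 = 0000
Remainder (last 3 bits) = 000. This is the CRC / FCS.

000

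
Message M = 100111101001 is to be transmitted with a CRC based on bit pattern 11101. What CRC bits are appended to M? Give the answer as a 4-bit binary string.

Append 4 zeros: 1001111010010000. Divide by 11101 (XOR where the leading bit is 1):
  pos 0: 10011 XOR 11101 = 01110
  pos 1: 11101 XOR 11101 = 00000
  pos 6: 10100 XOR 11101 = 01001
  pos 7: 10011 XOR 11101 = 01110
  pos 8: 11100 XOR 11101 = 00001
Remainder (last 4 bits) = 1000. This is the CRC / FCS.

1000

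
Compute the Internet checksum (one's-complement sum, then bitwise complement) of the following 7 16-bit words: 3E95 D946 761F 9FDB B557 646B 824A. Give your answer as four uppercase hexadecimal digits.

361B

One's-complement addition (fold any carry out of bit 15 back into bit 0):
  0x3E95 + 0xD946 = 0x117DB → wrap carry → 0x17DC
  0x17DC + 0x761F = 0x08DFB
  0x8DFB + 0x9FDB = 0x12DD6 → wrap carry → 0x2DD7
  0x2DD7 + 0xB557 = 0x0E32E
  0xE32E + 0x646B = 0x14799 → wrap carry → 0x479A
  0x479A + 0x824A = 0x0C9E4
One's-complement sum = 0xC9E4.
Checksum = ~0xC9E4 & 0xFFFF = 0x361B.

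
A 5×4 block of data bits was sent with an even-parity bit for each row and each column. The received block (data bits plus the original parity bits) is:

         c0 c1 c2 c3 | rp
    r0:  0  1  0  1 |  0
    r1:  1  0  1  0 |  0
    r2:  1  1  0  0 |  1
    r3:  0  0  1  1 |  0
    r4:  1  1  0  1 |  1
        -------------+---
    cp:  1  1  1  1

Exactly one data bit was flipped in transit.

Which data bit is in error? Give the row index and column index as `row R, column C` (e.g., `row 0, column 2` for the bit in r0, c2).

row 2, column 2

Recompute each row's even parity and compare to rp:
  r0: data parity 0, sent rp 0 → ok
  r1: data parity 0, sent rp 0 → ok
  r2: data parity 0, sent rp 1 → mismatch
  r3: data parity 0, sent rp 0 → ok
  r4: data parity 1, sent rp 1 → ok
Recompute each column's even parity and compare to cp:
  c0: data parity 1, sent cp 1 → ok
  c1: data parity 1, sent cp 1 → ok
  c2: data parity 0, sent cp 1 → mismatch
  c3: data parity 1, sent cp 1 → ok
Exactly one row (r2) and one column (c2) fail → the flipped bit is at their intersection.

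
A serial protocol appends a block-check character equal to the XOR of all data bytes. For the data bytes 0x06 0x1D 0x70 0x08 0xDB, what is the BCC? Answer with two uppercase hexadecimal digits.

B8

XOR the bytes together:
  start with 0x06
  0x06 ⊕ 0x1D = 0x1B
  0x1B ⊕ 0x70 = 0x6B
  0x6B ⊕ 0x08 = 0x63
  0x63 ⊕ 0xDB = 0xB8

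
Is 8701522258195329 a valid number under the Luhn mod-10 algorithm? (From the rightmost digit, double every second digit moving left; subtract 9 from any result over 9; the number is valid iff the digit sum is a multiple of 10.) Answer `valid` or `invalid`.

invalid

From the right, keep odd positions and double even positions (subtract 9 from any doubled value over 9):
  doubled (positions 2,4,...): 4 1 2 1 4 1 0 7 → sum 20
  kept (positions 1,3,...): 9 3 9 8 2 2 1 7 → sum 41
Total = 61.
61 mod 10 = 1, so the number is invalid.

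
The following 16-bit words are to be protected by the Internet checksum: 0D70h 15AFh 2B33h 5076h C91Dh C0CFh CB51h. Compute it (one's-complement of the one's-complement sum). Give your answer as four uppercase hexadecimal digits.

One's-complement addition (fold any carry out of bit 15 back into bit 0):
  0x0D70 + 0x15AF = 0x0231F
  0x231F + 0x2B33 = 0x04E52
  0x4E52 + 0x5076 = 0x09EC8
  0x9EC8 + 0xC91D = 0x167E5 → wrap carry → 0x67E6
  0x67E6 + 0xC0CF = 0x128B5 → wrap carry → 0x28B6
  0x28B6 + 0xCB51 = 0x0F407
One's-complement sum = 0xF407.
Checksum = ~0xF407 & 0xFFFF = 0x0BF8.

0BF8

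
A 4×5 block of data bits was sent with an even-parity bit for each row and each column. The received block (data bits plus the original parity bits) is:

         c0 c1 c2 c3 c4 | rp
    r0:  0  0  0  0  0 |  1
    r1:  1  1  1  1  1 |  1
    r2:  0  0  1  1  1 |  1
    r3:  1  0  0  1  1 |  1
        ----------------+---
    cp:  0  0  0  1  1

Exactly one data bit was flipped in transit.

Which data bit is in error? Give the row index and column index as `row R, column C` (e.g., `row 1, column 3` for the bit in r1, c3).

Recompute each row's even parity and compare to rp:
  r0: data parity 0, sent rp 1 → mismatch
  r1: data parity 1, sent rp 1 → ok
  r2: data parity 1, sent rp 1 → ok
  r3: data parity 1, sent rp 1 → ok
Recompute each column's even parity and compare to cp:
  c0: data parity 0, sent cp 0 → ok
  c1: data parity 1, sent cp 0 → mismatch
  c2: data parity 0, sent cp 0 → ok
  c3: data parity 1, sent cp 1 → ok
  c4: data parity 1, sent cp 1 → ok
Exactly one row (r0) and one column (c1) fail → the flipped bit is at their intersection.

row 0, column 1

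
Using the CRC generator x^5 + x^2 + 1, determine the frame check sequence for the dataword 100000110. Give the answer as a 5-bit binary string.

00010

Append 5 zeros: 10000011000000. Divide by 100101 (XOR where the leading bit is 1):
  pos 0: 100000 XOR 100101 = 000101
  pos 3: 101110 XOR 100101 = 001011
  pos 5: 101100 XOR 100101 = 001001
  pos 7: 100100 XOR 100101 = 000001
Remainder (last 5 bits) = 00010. This is the CRC / FCS.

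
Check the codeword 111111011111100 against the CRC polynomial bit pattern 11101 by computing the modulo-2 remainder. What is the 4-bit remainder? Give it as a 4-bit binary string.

0000

Modulo-2 division of 111111011111100 by 11101:
  pos 0: 11111 XOR 11101 = 00010
  pos 3: 10101 XOR 11101 = 01000
  pos 4: 10001 XOR 11101 = 01100
  pos 5: 11001 XOR 11101 = 00100
  pos 7: 10011 XOR 11101 = 01110
  pos 8: 11101 XOR 11101 = 00000
Remainder = 0000 (zero — the frame passes the CRC check).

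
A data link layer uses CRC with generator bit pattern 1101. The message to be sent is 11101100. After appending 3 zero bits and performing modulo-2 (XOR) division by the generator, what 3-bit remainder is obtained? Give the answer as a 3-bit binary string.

Append 3 zeros: 11101100000. Divide by 1101 (XOR where the leading bit is 1):
  pos 0: 1110 XOR 1101 = 0011
  pos 2: 1111 XOR 1101 = 0010
  pos 4: 1000 XOR 1101 = 0101
  pos 5: 1010 XOR 1101 = 0111
  pos 6: 1110 XOR 1101 = 0011
Remainder (last 3 bits) = 110. This is the CRC / FCS.

110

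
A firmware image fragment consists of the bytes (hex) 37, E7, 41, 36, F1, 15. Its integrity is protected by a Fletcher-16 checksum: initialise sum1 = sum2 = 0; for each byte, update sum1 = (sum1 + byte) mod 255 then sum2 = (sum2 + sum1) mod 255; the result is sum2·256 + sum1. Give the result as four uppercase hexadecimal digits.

739D

Running sums (mod 255):
  after byte 0 (37): sum1=55, sum2=55
  after byte 1 (E7): sum1=31, sum2=86
  after byte 2 (41): sum1=96, sum2=182
  after byte 3 (36): sum1=150, sum2=77
  after byte 4 (F1): sum1=136, sum2=213
  after byte 5 (15): sum1=157, sum2=115
Checksum = sum2·256 + sum1 = 115·256 + 157 = 29597 = 0x739D.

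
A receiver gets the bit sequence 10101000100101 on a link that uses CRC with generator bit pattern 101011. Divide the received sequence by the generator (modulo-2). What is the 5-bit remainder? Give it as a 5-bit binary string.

Modulo-2 division of 10101000100101 by 101011:
  pos 0: 101010 XOR 101011 = 000001
  pos 5: 100100 XOR 101011 = 001111
  pos 7: 111110 XOR 101011 = 010101
  pos 8: 101011 XOR 101011 = 000000
Remainder = 00000 (zero — the frame passes the CRC check).

00000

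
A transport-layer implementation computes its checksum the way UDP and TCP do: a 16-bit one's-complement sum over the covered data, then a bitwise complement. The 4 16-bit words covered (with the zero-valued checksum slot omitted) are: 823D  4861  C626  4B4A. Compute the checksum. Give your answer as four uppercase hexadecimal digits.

23F0

One's-complement addition (fold any carry out of bit 15 back into bit 0):
  0x823D + 0x4861 = 0x0CA9E
  0xCA9E + 0xC626 = 0x190C4 → wrap carry → 0x90C5
  0x90C5 + 0x4B4A = 0x0DC0F
One's-complement sum = 0xDC0F.
Checksum = ~0xDC0F & 0xFFFF = 0x23F0.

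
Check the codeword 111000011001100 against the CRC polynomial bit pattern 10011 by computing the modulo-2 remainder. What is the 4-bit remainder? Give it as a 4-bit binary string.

0000

Modulo-2 division of 111000011001100 by 10011:
  pos 0: 11100 XOR 10011 = 01111
  pos 1: 11110 XOR 10011 = 01101
  pos 2: 11010 XOR 10011 = 01001
  pos 3: 10011 XOR 10011 = 00000
  pos 8: 10011 XOR 10011 = 00000
Remainder = 0000 (zero — the frame passes the CRC check).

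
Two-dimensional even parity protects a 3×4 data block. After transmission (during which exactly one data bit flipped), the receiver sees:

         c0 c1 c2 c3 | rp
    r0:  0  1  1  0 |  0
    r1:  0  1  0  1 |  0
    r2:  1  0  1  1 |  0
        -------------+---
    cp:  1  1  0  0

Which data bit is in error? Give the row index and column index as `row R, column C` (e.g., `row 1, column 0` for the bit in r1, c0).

row 2, column 1

Recompute each row's even parity and compare to rp:
  r0: data parity 0, sent rp 0 → ok
  r1: data parity 0, sent rp 0 → ok
  r2: data parity 1, sent rp 0 → mismatch
Recompute each column's even parity and compare to cp:
  c0: data parity 1, sent cp 1 → ok
  c1: data parity 0, sent cp 1 → mismatch
  c2: data parity 0, sent cp 0 → ok
  c3: data parity 0, sent cp 0 → ok
Exactly one row (r2) and one column (c1) fail → the flipped bit is at their intersection.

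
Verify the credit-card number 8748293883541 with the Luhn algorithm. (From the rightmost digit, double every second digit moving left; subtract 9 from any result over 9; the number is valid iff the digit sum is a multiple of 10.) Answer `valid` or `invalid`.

invalid

From the right, keep odd positions and double even positions (subtract 9 from any doubled value over 9):
  doubled (positions 2,4,...): 8 6 7 9 7 5 → sum 42
  kept (positions 1,3,...): 1 5 8 3 2 4 8 → sum 31
Total = 73.
73 mod 10 = 3, so the number is invalid.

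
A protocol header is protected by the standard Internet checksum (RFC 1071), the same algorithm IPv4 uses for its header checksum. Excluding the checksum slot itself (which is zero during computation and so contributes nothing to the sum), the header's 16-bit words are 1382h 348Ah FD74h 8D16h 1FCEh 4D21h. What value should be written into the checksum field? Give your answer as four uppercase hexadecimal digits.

One's-complement addition (fold any carry out of bit 15 back into bit 0):
  0x1382 + 0x348A = 0x0480C
  0x480C + 0xFD74 = 0x14580 → wrap carry → 0x4581
  0x4581 + 0x8D16 = 0x0D297
  0xD297 + 0x1FCE = 0x0F265
  0xF265 + 0x4D21 = 0x13F86 → wrap carry → 0x3F87
One's-complement sum = 0x3F87.
Checksum = ~0x3F87 & 0xFFFF = 0xC078.

C078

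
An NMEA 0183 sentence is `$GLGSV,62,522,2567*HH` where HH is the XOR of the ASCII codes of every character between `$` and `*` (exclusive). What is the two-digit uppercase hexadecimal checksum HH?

52

XOR the ASCII codes of the payload characters:
  'G' = 0x47 → acc = 0x47
  'L' = 0x4C → acc = 0x0B
  'G' = 0x47 → acc = 0x4C
  'S' = 0x53 → acc = 0x1F
  'V' = 0x56 → acc = 0x49
  ',' = 0x2C → acc = 0x65
  '6' = 0x36 → acc = 0x53
  '2' = 0x32 → acc = 0x61
  ',' = 0x2C → acc = 0x4D
  '5' = 0x35 → acc = 0x78
  '2' = 0x32 → acc = 0x4A
  '2' = 0x32 → acc = 0x78
  ',' = 0x2C → acc = 0x54
  '2' = 0x32 → acc = 0x66
  '5' = 0x35 → acc = 0x53
  '6' = 0x36 → acc = 0x65
  '7' = 0x37 → acc = 0x52
Checksum = 0x52.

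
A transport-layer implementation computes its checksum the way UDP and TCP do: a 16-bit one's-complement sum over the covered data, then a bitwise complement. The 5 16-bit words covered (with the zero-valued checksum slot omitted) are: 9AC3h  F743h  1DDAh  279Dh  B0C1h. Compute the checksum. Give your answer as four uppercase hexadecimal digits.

One's-complement addition (fold any carry out of bit 15 back into bit 0):
  0x9AC3 + 0xF743 = 0x19206 → wrap carry → 0x9207
  0x9207 + 0x1DDA = 0x0AFE1
  0xAFE1 + 0x279D = 0x0D77E
  0xD77E + 0xB0C1 = 0x1883F → wrap carry → 0x8840
One's-complement sum = 0x8840.
Checksum = ~0x8840 & 0xFFFF = 0x77BF.

77BF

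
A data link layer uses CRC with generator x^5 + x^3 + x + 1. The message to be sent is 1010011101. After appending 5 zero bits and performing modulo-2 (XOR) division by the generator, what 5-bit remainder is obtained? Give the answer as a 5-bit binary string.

10001

Append 5 zeros: 101001110100000. Divide by 101011 (XOR where the leading bit is 1):
  pos 0: 101001 XOR 101011 = 000010
  pos 4: 101101 XOR 101011 = 000110
  pos 7: 110000 XOR 101011 = 011011
  pos 8: 110110 XOR 101011 = 011101
  pos 9: 111010 XOR 101011 = 010001
Remainder (last 5 bits) = 10001. This is the CRC / FCS.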